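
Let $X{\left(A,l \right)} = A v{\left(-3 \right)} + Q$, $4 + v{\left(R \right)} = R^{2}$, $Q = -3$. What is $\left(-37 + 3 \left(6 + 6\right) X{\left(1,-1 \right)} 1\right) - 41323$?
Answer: $-41288$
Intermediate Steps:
$v{\left(R \right)} = -4 + R^{2}$
$X{\left(A,l \right)} = -3 + 5 A$ ($X{\left(A,l \right)} = A \left(-4 + \left(-3\right)^{2}\right) - 3 = A \left(-4 + 9\right) - 3 = A 5 - 3 = 5 A - 3 = -3 + 5 A$)
$\left(-37 + 3 \left(6 + 6\right) X{\left(1,-1 \right)} 1\right) - 41323 = \left(-37 + 3 \left(6 + 6\right) \left(-3 + 5 \cdot 1\right) 1\right) - 41323 = \left(-37 + 3 \cdot 12 \left(-3 + 5\right) 1\right) - 41323 = \left(-37 + 36 \cdot 2 \cdot 1\right) - 41323 = \left(-37 + 36 \cdot 2\right) - 41323 = \left(-37 + 72\right) - 41323 = 35 - 41323 = -41288$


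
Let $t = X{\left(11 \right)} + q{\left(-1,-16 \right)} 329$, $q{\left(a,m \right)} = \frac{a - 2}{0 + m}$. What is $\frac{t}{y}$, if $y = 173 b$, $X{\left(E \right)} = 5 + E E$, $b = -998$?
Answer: $- \frac{3003}{2762464} \approx -0.0010871$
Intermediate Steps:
$X{\left(E \right)} = 5 + E^{2}$
$q{\left(a,m \right)} = \frac{-2 + a}{m}$
$y = -172654$ ($y = 173 \left(-998\right) = -172654$)
$t = \frac{3003}{16}$ ($t = \left(5 + 11^{2}\right) + \frac{-2 - 1}{-16} \cdot 329 = \left(5 + 121\right) + \left(- \frac{1}{16}\right) \left(-3\right) 329 = 126 + \frac{3}{16} \cdot 329 = 126 + \frac{987}{16} = \frac{3003}{16} \approx 187.69$)
$\frac{t}{y} = \frac{3003}{16 \left(-172654\right)} = \frac{3003}{16} \left(- \frac{1}{172654}\right) = - \frac{3003}{2762464}$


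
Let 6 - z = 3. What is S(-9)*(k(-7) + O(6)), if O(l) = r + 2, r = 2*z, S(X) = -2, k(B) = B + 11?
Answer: -24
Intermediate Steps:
k(B) = 11 + B
z = 3 (z = 6 - 1*3 = 6 - 3 = 3)
r = 6 (r = 2*3 = 6)
O(l) = 8 (O(l) = 6 + 2 = 8)
S(-9)*(k(-7) + O(6)) = -2*((11 - 7) + 8) = -2*(4 + 8) = -2*12 = -24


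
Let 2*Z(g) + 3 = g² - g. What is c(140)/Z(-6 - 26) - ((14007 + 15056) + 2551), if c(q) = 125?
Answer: -33289292/1053 ≈ -31614.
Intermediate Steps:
Z(g) = -3/2 + g²/2 - g/2 (Z(g) = -3/2 + (g² - g)/2 = -3/2 + (g²/2 - g/2) = -3/2 + g²/2 - g/2)
c(140)/Z(-6 - 26) - ((14007 + 15056) + 2551) = 125/(-3/2 + (-6 - 26)²/2 - (-6 - 26)/2) - ((14007 + 15056) + 2551) = 125/(-3/2 + (½)*(-32)² - ½*(-32)) - (29063 + 2551) = 125/(-3/2 + (½)*1024 + 16) - 1*31614 = 125/(-3/2 + 512 + 16) - 31614 = 125/(1053/2) - 31614 = 125*(2/1053) - 31614 = 250/1053 - 31614 = -33289292/1053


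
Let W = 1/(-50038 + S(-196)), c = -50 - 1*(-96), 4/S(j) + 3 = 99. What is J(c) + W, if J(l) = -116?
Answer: -139305700/1200911 ≈ -116.00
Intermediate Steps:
S(j) = 1/24 (S(j) = 4/(-3 + 99) = 4/96 = 4*(1/96) = 1/24)
c = 46 (c = -50 + 96 = 46)
W = -24/1200911 (W = 1/(-50038 + 1/24) = 1/(-1200911/24) = -24/1200911 ≈ -1.9985e-5)
J(c) + W = -116 - 24/1200911 = -139305700/1200911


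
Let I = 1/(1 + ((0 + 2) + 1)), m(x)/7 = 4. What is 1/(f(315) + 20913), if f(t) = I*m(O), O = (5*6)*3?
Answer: 1/20920 ≈ 4.7801e-5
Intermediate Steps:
O = 90 (O = 30*3 = 90)
m(x) = 28 (m(x) = 7*4 = 28)
I = 1/4 (I = 1/(1 + (2 + 1)) = 1/(1 + 3) = 1/4 ≈ 0.25000)
f(t) = 7 (f(t) = (1/4)*28 = 7)
1/(f(315) + 20913) = 1/(7 + 20913) = 1/20920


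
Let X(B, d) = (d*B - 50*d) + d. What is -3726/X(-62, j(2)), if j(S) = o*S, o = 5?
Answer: 621/185 ≈ 3.3568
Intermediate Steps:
j(S) = 5*S
X(B, d) = -49*d + B*d (X(B, d) = (B*d - 50*d) + d = (-50*d + B*d) + d = -49*d + B*d)
-3726/X(-62, j(2)) = -3726*1/(10*(-49 - 62)) = -3726/(10*(-111)) = -3726/(-1110) = -3726*(-1/1110) = 621/185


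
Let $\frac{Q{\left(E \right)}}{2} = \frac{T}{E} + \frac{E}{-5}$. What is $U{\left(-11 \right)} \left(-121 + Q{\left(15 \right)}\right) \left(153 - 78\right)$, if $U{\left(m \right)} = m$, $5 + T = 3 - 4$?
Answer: $105435$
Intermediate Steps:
$T = -6$ ($T = -5 + \left(3 - 4\right) = -5 - 1 = -6$)
$Q{\left(E \right)} = - \frac{12}{E} - \frac{2 E}{5}$ ($Q{\left(E \right)} = 2 \left(- \frac{6}{E} + \frac{E}{-5}\right) = 2 \left(- \frac{6}{E} + E \left(- \frac{1}{5}\right)\right) = 2 \left(- \frac{6}{E} - \frac{E}{5}\right) = - \frac{12}{E} - \frac{2 E}{5}$)
$U{\left(-11 \right)} \left(-121 + Q{\left(15 \right)}\right) \left(153 - 78\right) = - 11 \left(-121 - \left(6 + \frac{12}{15}\right)\right) \left(153 - 78\right) = - 11 \left(-121 - \frac{34}{5}\right) 75 = - 11 \left(\left(- \frac{639}{5}\right) 75\right) = \left(-11\right) \left(-9585\right) = 105435$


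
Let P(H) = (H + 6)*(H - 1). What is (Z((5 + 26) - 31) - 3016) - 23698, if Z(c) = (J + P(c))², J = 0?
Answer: -26678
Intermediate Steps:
P(H) = (-1 + H)*(6 + H) (P(H) = (6 + H)*(-1 + H) = (-1 + H)*(6 + H))
Z(c) = (-6 + c² + 5*c)² (Z(c) = (0 + (-6 + c² + 5*c))² = (-6 + c² + 5*c)²)
(Z((5 + 26) - 31) - 3016) - 23698 = ((-6 + ((5 + 26) - 31)² + 5*((5 + 26) - 31))² - 3016) - 23698 = ((-6 + (31 - 31)² + 5*(31 - 31))² - 3016) - 23698 = ((-6 + 0² + 5*0)² - 3016) - 23698 = ((-6 + 0 + 0)² - 3016) - 23698 = ((-6)² - 3016) - 23698 = (36 - 3016) - 23698 = -2980 - 23698 = -26678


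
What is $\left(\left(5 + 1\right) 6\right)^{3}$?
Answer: $46656$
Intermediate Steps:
$\left(\left(5 + 1\right) 6\right)^{3} = \left(6 \cdot 6\right)^{3} = 36^{3} = 46656$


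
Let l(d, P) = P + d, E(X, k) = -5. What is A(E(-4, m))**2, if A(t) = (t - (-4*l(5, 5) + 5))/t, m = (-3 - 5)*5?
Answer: 36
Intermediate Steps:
m = -40 (m = -8*5 = -40)
A(t) = (35 + t)/t (A(t) = (t - (-4*(5 + 5) + 5))/t = (t - (-4*10 + 5))/t = (t - (-40 + 5))/t = (t - 1*(-35))/t = (t + 35)/t = (35 + t)/t)
A(E(-4, m))**2 = ((35 - 5)/(-5))**2 = (-1/5*30)**2 = (-6)**2 = 36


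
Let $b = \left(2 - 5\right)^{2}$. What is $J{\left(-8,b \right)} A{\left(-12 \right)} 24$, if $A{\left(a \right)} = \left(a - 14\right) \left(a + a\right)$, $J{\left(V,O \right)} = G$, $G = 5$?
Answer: $74880$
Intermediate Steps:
$b = 9$ ($b = \left(-3\right)^{2} = 9$)
$J{\left(V,O \right)} = 5$
$A{\left(a \right)} = 2 a \left(-14 + a\right)$ ($A{\left(a \right)} = \left(-14 + a\right) 2 a = 2 a \left(-14 + a\right)$)
$J{\left(-8,b \right)} A{\left(-12 \right)} 24 = 5 \cdot 2 \left(-12\right) \left(-14 - 12\right) 24 = 5 \cdot 2 \left(-12\right) \left(-26\right) 24 = 5 \cdot 624 \cdot 24 = 3120 \cdot 24 = 74880$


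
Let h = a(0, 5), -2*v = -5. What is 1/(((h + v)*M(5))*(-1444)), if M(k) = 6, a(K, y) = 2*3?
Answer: -1/73644 ≈ -1.3579e-5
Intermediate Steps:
a(K, y) = 6
v = 5/2 (v = -½*(-5) = 5/2 ≈ 2.5000)
h = 6
1/(((h + v)*M(5))*(-1444)) = 1/(((6 + 5/2)*6)*(-1444)) = 1/(((17/2)*6)*(-1444)) = 1/(51*(-1444)) = 1/(-73644) = -1/73644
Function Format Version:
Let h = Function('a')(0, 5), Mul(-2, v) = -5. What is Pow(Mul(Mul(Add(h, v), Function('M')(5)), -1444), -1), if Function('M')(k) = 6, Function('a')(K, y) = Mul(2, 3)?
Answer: Rational(-1, 73644) ≈ -1.3579e-5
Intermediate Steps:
Function('a')(K, y) = 6
v = Rational(5, 2) (v = Mul(Rational(-1, 2), -5) = Rational(5, 2) ≈ 2.5000)
h = 6
Pow(Mul(Mul(Add(h, v), Function('M')(5)), -1444), -1) = Pow(Mul(Mul(Add(6, Rational(5, 2)), 6), -1444), -1) = Pow(Mul(Mul(Rational(17, 2), 6), -1444), -1) = Pow(Mul(51, -1444), -1) = Pow(-73644, -1) = Rational(-1, 73644)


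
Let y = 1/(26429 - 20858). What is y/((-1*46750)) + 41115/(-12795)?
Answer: -713877690103/222158945250 ≈ -3.2134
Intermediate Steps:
y = 1/5571 ≈ 0.00017950
y/((-1*46750)) + 41115/(-12795) = 1/(5571*((-1*46750))) + 41115/(-12795) = (1/5571)/(-46750) + 41115*(-1/12795) = (1/5571)*(-1/46750) - 2741/853 = -1/260444250 - 2741/853 = -713877690103/222158945250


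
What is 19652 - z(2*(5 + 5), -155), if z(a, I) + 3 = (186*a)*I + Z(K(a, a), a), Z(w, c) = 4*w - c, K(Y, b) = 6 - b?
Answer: 596331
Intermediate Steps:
Z(w, c) = -c + 4*w
z(a, I) = 21 - 5*a + 186*I*a (z(a, I) = -3 + ((186*a)*I + (-a + 4*(6 - a))) = -3 + (186*I*a + (-a + (24 - 4*a))) = -3 + (186*I*a + (24 - 5*a)) = -3 + (24 - 5*a + 186*I*a) = 21 - 5*a + 186*I*a)
19652 - z(2*(5 + 5), -155) = 19652 - (21 - 10*(5 + 5) + 186*(-155)*(2*(5 + 5))) = 19652 - (21 - 10*10 + 186*(-155)*(2*10)) = 19652 - (21 - 5*20 + 186*(-155)*20) = 19652 - (21 - 100 - 576600) = 19652 - 1*(-576679) = 19652 + 576679 = 596331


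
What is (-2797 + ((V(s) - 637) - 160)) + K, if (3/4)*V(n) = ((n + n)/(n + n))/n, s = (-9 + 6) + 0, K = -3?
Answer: -32377/9 ≈ -3597.4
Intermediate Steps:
s = -3 (s = -3 + 0 = -3)
V(n) = 4/(3*n) (V(n) = 4*(((n + n)/(n + n))/n)/3 = 4*(((2*n)/((2*n)))/n)/3 = 4*(((2*n)*(1/(2*n)))/n)/3 = 4*(1/n)/3 = 4/(3*n))
(-2797 + ((V(s) - 637) - 160)) + K = (-2797 + (((4/3)/(-3) - 637) - 160)) - 3 = (-2797 + (((4/3)*(-1/3) - 637) - 160)) - 3 = (-2797 + ((-4/9 - 637) - 160)) - 3 = (-2797 + (-5737/9 - 160)) - 3 = (-2797 - 7177/9) - 3 = -32350/9 - 3 = -32377/9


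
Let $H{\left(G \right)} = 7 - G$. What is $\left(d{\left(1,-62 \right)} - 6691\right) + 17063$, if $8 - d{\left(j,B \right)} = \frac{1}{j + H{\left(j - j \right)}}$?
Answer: $\frac{83039}{8} \approx 10380.0$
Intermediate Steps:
$d{\left(j,B \right)} = 8 - \frac{1}{7 + j}$ ($d{\left(j,B \right)} = 8 - \frac{1}{j + \left(7 - \left(j - j\right)\right)} = 8 - \frac{1}{j + \left(7 - 0\right)} = 8 - \frac{1}{j + \left(7 + 0\right)} = 8 - \frac{1}{j + 7} = 8 - \frac{1}{7 + j}$)
$\left(d{\left(1,-62 \right)} - 6691\right) + 17063 = \left(\frac{55 + 8 \cdot 1}{7 + 1} - 6691\right) + 17063 = \left(\frac{55 + 8}{8} - 6691\right) + 17063 = \left(\frac{1}{8} \cdot 63 - 6691\right) + 17063 = \left(\frac{63}{8} - 6691\right) + 17063 = - \frac{53465}{8} + 17063 = \frac{83039}{8}$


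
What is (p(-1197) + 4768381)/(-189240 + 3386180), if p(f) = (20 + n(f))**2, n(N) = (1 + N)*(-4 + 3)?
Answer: 6247037/3196940 ≈ 1.9541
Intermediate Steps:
n(N) = -1 - N (n(N) = (1 + N)*(-1) = -1 - N)
p(f) = (19 - f)**2 (p(f) = (20 + (-1 - f))**2 = (19 - f)**2)
(p(-1197) + 4768381)/(-189240 + 3386180) = ((-19 - 1197)**2 + 4768381)/(-189240 + 3386180) = ((-1216)**2 + 4768381)/3196940 = (1478656 + 4768381)*(1/3196940) = 6247037*(1/3196940) = 6247037/3196940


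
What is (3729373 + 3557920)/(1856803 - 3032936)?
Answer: -7287293/1176133 ≈ -6.1960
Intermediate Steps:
(3729373 + 3557920)/(1856803 - 3032936) = 7287293/(-1176133) = 7287293*(-1/1176133) = -7287293/1176133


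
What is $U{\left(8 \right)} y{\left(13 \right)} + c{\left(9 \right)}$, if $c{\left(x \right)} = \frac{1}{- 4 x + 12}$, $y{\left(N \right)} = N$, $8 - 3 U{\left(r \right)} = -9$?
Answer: $\frac{589}{8} \approx 73.625$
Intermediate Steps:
$U{\left(r \right)} = \frac{17}{3}$ ($U{\left(r \right)} = \frac{8}{3} - -3 = \frac{8}{3} + 3 = \frac{17}{3}$)
$c{\left(x \right)} = \frac{1}{12 - 4 x}$
$U{\left(8 \right)} y{\left(13 \right)} + c{\left(9 \right)} = \frac{17}{3} \cdot 13 - \frac{1}{-12 + 4 \cdot 9} = \frac{221}{3} - \frac{1}{-12 + 36} = \frac{221}{3} - \frac{1}{24} = \frac{589}{8}$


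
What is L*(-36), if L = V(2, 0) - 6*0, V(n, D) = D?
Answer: 0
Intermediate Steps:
L = 0 (L = 0 - 6*0 = 0 + 0 = 0)
L*(-36) = 0*(-36) = 0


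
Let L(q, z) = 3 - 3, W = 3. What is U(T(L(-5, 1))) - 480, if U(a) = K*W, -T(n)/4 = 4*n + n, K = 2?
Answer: -474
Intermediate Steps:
L(q, z) = 0
T(n) = -20*n (T(n) = -4*(4*n + n) = -20*n)
U(a) = 6 (U(a) = 2*3 = 6)
U(T(L(-5, 1))) - 480 = 6 - 480 = -474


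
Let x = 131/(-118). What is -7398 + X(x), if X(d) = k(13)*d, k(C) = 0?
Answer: -7398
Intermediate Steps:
x = -131/118 (x = 131*(-1/118) = -131/118 ≈ -1.1102)
X(d) = 0 (X(d) = 0*d = 0)
-7398 + X(x) = -7398 + 0 = -7398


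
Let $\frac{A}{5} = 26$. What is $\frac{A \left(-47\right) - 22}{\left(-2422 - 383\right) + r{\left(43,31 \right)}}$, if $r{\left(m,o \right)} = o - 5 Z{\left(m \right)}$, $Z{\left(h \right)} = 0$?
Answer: $\frac{42}{19} \approx 2.2105$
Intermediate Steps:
$A = 130$ ($A = 5 \cdot 26 = 130$)
$r{\left(m,o \right)} = o$ ($r{\left(m,o \right)} = o - 0 = o + 0 = o$)
$\frac{A \left(-47\right) - 22}{\left(-2422 - 383\right) + r{\left(43,31 \right)}} = \frac{130 \left(-47\right) - 22}{\left(-2422 - 383\right) + 31} = \frac{-6110 - 22}{-2805 + 31} = - \frac{6132}{-2774} = \left(-6132\right) \left(- \frac{1}{2774}\right) = \frac{42}{19}$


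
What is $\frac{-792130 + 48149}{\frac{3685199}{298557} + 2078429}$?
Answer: $- \frac{31731533631}{88647601736} \approx -0.35795$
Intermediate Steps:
$\frac{-792130 + 48149}{\frac{3685199}{298557} + 2078429} = - \frac{743981}{3685199 \cdot \frac{1}{298557} + 2078429} = - \frac{743981}{\frac{526457}{42651} + 2078429} = - \frac{743981}{\frac{88647601736}{42651}} = \left(-743981\right) \frac{42651}{88647601736} = - \frac{31731533631}{88647601736}$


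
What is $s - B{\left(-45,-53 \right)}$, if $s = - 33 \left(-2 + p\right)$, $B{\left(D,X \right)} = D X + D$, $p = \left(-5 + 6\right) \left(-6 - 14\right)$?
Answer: $-1614$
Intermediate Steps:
$p = -20$ ($p = 1 \left(-20\right) = -20$)
$B{\left(D,X \right)} = D + D X$
$s = 726$ ($s = - 33 \left(-2 - 20\right) = \left(-33\right) \left(-22\right) = 726$)
$s - B{\left(-45,-53 \right)} = 726 - - 45 \left(1 - 53\right) = 726 - \left(-45\right) \left(-52\right) = 726 - 2340 = -1614$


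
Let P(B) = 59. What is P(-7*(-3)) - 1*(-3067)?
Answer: 3126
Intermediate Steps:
P(-7*(-3)) - 1*(-3067) = 59 - 1*(-3067) = 59 + 3067 = 3126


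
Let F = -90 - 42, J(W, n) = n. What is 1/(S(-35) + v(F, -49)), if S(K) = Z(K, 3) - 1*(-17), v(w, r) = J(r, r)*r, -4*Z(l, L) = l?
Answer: 4/9707 ≈ 0.00041207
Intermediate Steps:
Z(l, L) = -l/4
F = -132
v(w, r) = r² (v(w, r) = r*r = r²)
S(K) = 17 - K/4 (S(K) = -K/4 - 1*(-17) = -K/4 + 17 = 17 - K/4)
1/(S(-35) + v(F, -49)) = 1/((17 - ¼*(-35)) + (-49)²) = 1/((17 + 35/4) + 2401) = 1/(103/4 + 2401) = 1/(9707/4) = 4/9707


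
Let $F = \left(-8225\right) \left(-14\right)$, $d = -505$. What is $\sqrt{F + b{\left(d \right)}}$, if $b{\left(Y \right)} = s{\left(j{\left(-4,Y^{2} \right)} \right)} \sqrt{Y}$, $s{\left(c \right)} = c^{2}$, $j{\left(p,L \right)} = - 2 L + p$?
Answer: $\sqrt{115150 + 260155082916 i \sqrt{505}} \approx 1.7097 \cdot 10^{6} + 1.7097 \cdot 10^{6} i$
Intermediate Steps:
$j{\left(p,L \right)} = p - 2 L$
$F = 115150$
$b{\left(Y \right)} = \sqrt{Y} \left(-4 - 2 Y^{2}\right)^{2}$ ($b{\left(Y \right)} = \left(-4 - 2 Y^{2}\right)^{2} \sqrt{Y} = \sqrt{Y} \left(-4 - 2 Y^{2}\right)^{2}$)
$\sqrt{F + b{\left(d \right)}} = \sqrt{115150 + 4 \sqrt{-505} \left(2 + \left(-505\right)^{2}\right)^{2}} = \sqrt{115150 + 4 i \sqrt{505} \left(2 + 255025\right)^{2}} = \sqrt{115150 + 4 i \sqrt{505} \cdot 255027^{2}} = \sqrt{115150 + 4 i \sqrt{505} \cdot 65038770729} = \sqrt{115150 + 260155082916 i \sqrt{505}}$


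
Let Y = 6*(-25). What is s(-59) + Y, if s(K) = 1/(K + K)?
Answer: -17701/118 ≈ -150.01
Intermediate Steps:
s(K) = 1/(2*K)
Y = -150
s(-59) + Y = (½)/(-59) - 150 = (½)*(-1/59) - 150 = -1/118 - 150 = -17701/118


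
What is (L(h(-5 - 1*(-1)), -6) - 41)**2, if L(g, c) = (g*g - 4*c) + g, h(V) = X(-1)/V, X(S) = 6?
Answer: 4225/16 ≈ 264.06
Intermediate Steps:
h(V) = 6/V
L(g, c) = g + g**2 - 4*c (L(g, c) = (g**2 - 4*c) + g = g + g**2 - 4*c)
(L(h(-5 - 1*(-1)), -6) - 41)**2 = ((6/(-5 - 1*(-1)) + (6/(-5 - 1*(-1)))**2 - 4*(-6)) - 41)**2 = ((6/(-5 + 1) + (6/(-5 + 1))**2 + 24) - 41)**2 = ((6/(-4) + (6/(-4))**2 + 24) - 41)**2 = ((6*(-1/4) + (6*(-1/4))**2 + 24) - 41)**2 = ((-3/2 + (-3/2)**2 + 24) - 41)**2 = ((-3/2 + 9/4 + 24) - 41)**2 = (99/4 - 41)**2 = (-65/4)**2 = 4225/16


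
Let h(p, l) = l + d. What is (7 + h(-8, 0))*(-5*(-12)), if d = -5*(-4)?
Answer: 1620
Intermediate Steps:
d = 20
h(p, l) = 20 + l (h(p, l) = l + 20 = 20 + l)
(7 + h(-8, 0))*(-5*(-12)) = (7 + (20 + 0))*(-5*(-12)) = (7 + 20)*60 = 27*60 = 1620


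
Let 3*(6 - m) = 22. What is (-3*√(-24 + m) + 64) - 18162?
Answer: -18098 - 2*I*√57 ≈ -18098.0 - 15.1*I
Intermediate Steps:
m = -4/3 (m = 6 - ⅓*22 = 6 - 22/3 = -4/3 ≈ -1.3333)
(-3*√(-24 + m) + 64) - 18162 = (-3*√(-24 - 4/3) + 64) - 18162 = (-2*I*√57 + 64) - 18162 = (64 - 2*I*√57) - 18162 = -18098 - 2*I*√57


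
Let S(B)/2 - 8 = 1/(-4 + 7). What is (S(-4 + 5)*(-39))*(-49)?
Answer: 31850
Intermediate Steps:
S(B) = 50/3 (S(B) = 16 + 2/(-4 + 7) = 16 + 2/3 = 50/3)
(S(-4 + 5)*(-39))*(-49) = ((50/3)*(-39))*(-49) = -650*(-49) = 31850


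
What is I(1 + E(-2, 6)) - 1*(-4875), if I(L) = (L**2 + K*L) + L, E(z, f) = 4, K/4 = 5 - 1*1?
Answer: 4985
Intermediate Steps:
K = 16 (K = 4*(5 - 1*1) = 4*(5 - 1) = 4*4 = 16)
I(L) = L**2 + 17*L (I(L) = (L**2 + 16*L) + L = L**2 + 17*L)
I(1 + E(-2, 6)) - 1*(-4875) = (1 + 4)*(17 + (1 + 4)) - 1*(-4875) = 5*(17 + 5) + 4875 = 5*22 + 4875 = 110 + 4875 = 4985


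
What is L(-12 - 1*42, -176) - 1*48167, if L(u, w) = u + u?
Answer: -48275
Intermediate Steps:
L(u, w) = 2*u
L(-12 - 1*42, -176) - 1*48167 = 2*(-12 - 1*42) - 1*48167 = 2*(-12 - 42) - 48167 = 2*(-54) - 48167 = -108 - 48167 = -48275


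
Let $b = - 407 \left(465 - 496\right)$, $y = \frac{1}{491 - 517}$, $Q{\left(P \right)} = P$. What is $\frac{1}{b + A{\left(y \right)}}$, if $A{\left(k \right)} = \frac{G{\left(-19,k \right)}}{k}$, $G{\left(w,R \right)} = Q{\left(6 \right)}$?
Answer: $\frac{1}{12461} \approx 8.025 \cdot 10^{-5}$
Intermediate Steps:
$G{\left(w,R \right)} = 6$
$y = - \frac{1}{26}$ ($y = \frac{1}{-26} = - \frac{1}{26} \approx -0.038462$)
$A{\left(k \right)} = \frac{6}{k}$
$b = 12617$ ($b = \left(-407\right) \left(-31\right) = 12617$)
$\frac{1}{b + A{\left(y \right)}} = \frac{1}{12617 + \frac{6}{- \frac{1}{26}}} = \frac{1}{12617 + 6 \left(-26\right)} = \frac{1}{12617 - 156} = \frac{1}{12461}$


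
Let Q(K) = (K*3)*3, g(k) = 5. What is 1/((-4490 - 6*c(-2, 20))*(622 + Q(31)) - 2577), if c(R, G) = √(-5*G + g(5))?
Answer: I/(-4048067*I + 5406*√95) ≈ -2.4699e-7 + 3.2149e-9*I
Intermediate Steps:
c(R, G) = √(5 - 5*G) (c(R, G) = √(-5*G + 5) = √(5 - 5*G))
Q(K) = 9*K (Q(K) = (3*K)*3 = 9*K)
1/((-4490 - 6*c(-2, 20))*(622 + Q(31)) - 2577) = 1/((-4490 - 6*√(5 - 5*20))*(622 + 9*31) - 2577) = 1/((-4490 - 6*√(5 - 100))*(622 + 279) - 2577) = 1/((-4490 - 6*I*√95)*901 - 2577) = 1/((-4045490 - 5406*I*√95) - 2577) = 1/(-4048067 - 5406*I*√95)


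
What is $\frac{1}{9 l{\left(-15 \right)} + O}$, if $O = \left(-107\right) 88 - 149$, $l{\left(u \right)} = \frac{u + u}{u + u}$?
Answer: $- \frac{1}{9556} \approx -0.00010465$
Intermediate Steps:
$l{\left(u \right)} = 1$ ($l{\left(u \right)} = \frac{2 u}{2 u} = 2 u \frac{1}{2 u} = 1$)
$O = -9565$ ($O = -9416 - 149 = -9565$)
$\frac{1}{9 l{\left(-15 \right)} + O} = \frac{1}{9 \cdot 1 - 9565} = \frac{1}{9 - 9565} = \frac{1}{-9556} = - \frac{1}{9556}$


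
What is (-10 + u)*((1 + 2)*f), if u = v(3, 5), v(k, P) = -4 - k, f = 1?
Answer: -51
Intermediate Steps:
u = -7 (u = -4 - 1*3 = -4 - 3 = -7)
(-10 + u)*((1 + 2)*f) = (-10 - 7)*((1 + 2)*1) = -51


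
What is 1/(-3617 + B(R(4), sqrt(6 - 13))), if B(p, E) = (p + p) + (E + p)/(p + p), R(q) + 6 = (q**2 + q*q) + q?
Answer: -12803400/45535292107 - 60*I*sqrt(7)/45535292107 ≈ -0.00028118 - 3.4862e-9*I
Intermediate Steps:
R(q) = -6 + q + 2*q**2 (R(q) = -6 + ((q**2 + q*q) + q) = -6 + ((q**2 + q**2) + q) = -6 + (2*q**2 + q) = -6 + (q + 2*q**2) = -6 + q + 2*q**2)
B(p, E) = 2*p + (E + p)/(2*p) (B(p, E) = 2*p + (E + p)/((2*p)) = 2*p + (E + p)*(1/(2*p)) = 2*p + (E + p)/(2*p))
1/(-3617 + B(R(4), sqrt(6 - 13))) = 1/(-3617 + (sqrt(6 - 13) + (-6 + 4 + 2*4**2)*(1 + 4*(-6 + 4 + 2*4**2)))/(2*(-6 + 4 + 2*4**2))) = 1/(-3617 + (sqrt(-7) + (-6 + 4 + 2*16)*(1 + 4*(-6 + 4 + 2*16)))/(2*(-6 + 4 + 2*16))) = 1/(-3617 + (I*sqrt(7) + (-6 + 4 + 32)*(1 + 4*(-6 + 4 + 32)))/(2*(-6 + 4 + 32))) = 1/(-3617 + (1/2)*(I*sqrt(7) + 30*(1 + 4*30))/30) = 1/(-3617 + (1/2)*(1/30)*(I*sqrt(7) + 30*(1 + 120))) = 1/(-3617 + (1/2)*(1/30)*(I*sqrt(7) + 30*121)) = 1/(-3617 + (1/2)*(1/30)*(I*sqrt(7) + 3630)) = 1/(-3617 + (1/2)*(1/30)*(3630 + I*sqrt(7))) = 1/(-3617 + (121/2 + I*sqrt(7)/60)) = 1/(-7113/2 + I*sqrt(7)/60)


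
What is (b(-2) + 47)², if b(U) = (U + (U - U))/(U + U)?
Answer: 9025/4 ≈ 2256.3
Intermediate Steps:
b(U) = ½ (b(U) = (U + 0)/((2*U)) = U*(1/(2*U)) = ½)
(b(-2) + 47)² = (½ + 47)² = (95/2)² = 9025/4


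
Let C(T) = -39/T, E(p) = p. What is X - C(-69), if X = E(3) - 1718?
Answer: -39458/23 ≈ -1715.6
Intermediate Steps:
X = -1715 (X = 3 - 1718 = -1715)
X - C(-69) = -1715 - (-39)/(-69) = -1715 - (-39)*(-1)/69 = -1715 - 1*13/23 = -1715 - 13/23 = -39458/23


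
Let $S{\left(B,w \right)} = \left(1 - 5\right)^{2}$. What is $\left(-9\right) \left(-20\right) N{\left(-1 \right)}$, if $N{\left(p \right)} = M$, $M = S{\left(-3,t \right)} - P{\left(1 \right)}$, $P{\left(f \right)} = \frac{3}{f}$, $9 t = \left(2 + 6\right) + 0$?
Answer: $2340$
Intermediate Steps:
$t = \frac{8}{9}$ ($t = \frac{\left(2 + 6\right) + 0}{9} = \frac{8 + 0}{9} = \frac{1}{9} \cdot 8 = \frac{8}{9} \approx 0.88889$)
$S{\left(B,w \right)} = 16$ ($S{\left(B,w \right)} = \left(-4\right)^{2} = 16$)
$M = 13$ ($M = 16 - \frac{3}{1} = 16 - 3 \cdot 1 = 16 - 3 = 13$)
$N{\left(p \right)} = 13$
$\left(-9\right) \left(-20\right) N{\left(-1 \right)} = \left(-9\right) \left(-20\right) 13 = 180 \cdot 13 = 2340$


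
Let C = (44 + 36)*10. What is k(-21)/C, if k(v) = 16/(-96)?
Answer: -1/4800 ≈ -0.00020833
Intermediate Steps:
k(v) = -⅙ (k(v) = 16*(-1/96) = -⅙)
C = 800 (C = 80*10 = 800)
k(-21)/C = -⅙/800 = -⅙*1/800 = -1/4800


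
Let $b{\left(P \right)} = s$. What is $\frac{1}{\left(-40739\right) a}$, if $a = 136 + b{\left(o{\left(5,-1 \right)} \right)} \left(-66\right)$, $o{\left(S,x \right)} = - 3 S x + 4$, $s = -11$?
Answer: $- \frac{1}{35117018} \approx -2.8476 \cdot 10^{-8}$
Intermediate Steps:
$o{\left(S,x \right)} = 4 - 3 S x$ ($o{\left(S,x \right)} = - 3 S x + 4 = 4 - 3 S x$)
$b{\left(P \right)} = -11$
$a = 862$ ($a = 136 - -726 = 136 + 726 = 862$)
$\frac{1}{\left(-40739\right) a} = \frac{1}{\left(-40739\right) 862} = \left(- \frac{1}{40739}\right) \frac{1}{862} = - \frac{1}{35117018}$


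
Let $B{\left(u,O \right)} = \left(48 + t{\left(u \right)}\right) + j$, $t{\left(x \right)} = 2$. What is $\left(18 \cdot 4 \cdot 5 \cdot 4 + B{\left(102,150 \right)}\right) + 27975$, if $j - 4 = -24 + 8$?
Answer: $29453$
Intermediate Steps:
$j = -12$ ($j = 4 + \left(-24 + 8\right) = 4 - 16 = -12$)
$B{\left(u,O \right)} = 38$ ($B{\left(u,O \right)} = \left(48 + 2\right) - 12 = 50 - 12 = 38$)
$\left(18 \cdot 4 \cdot 5 \cdot 4 + B{\left(102,150 \right)}\right) + 27975 = \left(18 \cdot 4 \cdot 5 \cdot 4 + 38\right) + 27975 = \left(18 \cdot 20 \cdot 4 + 38\right) + 27975 = \left(18 \cdot 80 + 38\right) + 27975 = \left(1440 + 38\right) + 27975 = 1478 + 27975 = 29453$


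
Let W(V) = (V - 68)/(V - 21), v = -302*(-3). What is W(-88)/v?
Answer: 26/16459 ≈ 0.0015797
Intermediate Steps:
v = 906
W(V) = (-68 + V)/(-21 + V)
W(-88)/v = ((-68 - 88)/(-21 - 88))/906 = (-156/(-109))*(1/906) = -1/109*(-156)*(1/906) = (156/109)*(1/906) = 26/16459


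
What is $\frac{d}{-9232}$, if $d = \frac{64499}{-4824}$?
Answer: $\frac{64499}{44535168} \approx 0.0014483$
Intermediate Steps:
$d = - \frac{64499}{4824}$ ($d = 64499 \left(- \frac{1}{4824}\right) = - \frac{64499}{4824} \approx -13.37$)
$\frac{d}{-9232} = - \frac{64499}{4824 \left(-9232\right)} = \left(- \frac{64499}{4824}\right) \left(- \frac{1}{9232}\right) = \frac{64499}{44535168}$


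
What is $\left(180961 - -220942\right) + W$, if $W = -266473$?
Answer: $135430$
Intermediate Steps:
$\left(180961 - -220942\right) + W = \left(180961 - -220942\right) - 266473 = \left(180961 + 220942\right) - 266473 = 401903 - 266473 = 135430$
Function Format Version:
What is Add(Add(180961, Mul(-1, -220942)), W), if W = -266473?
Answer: 135430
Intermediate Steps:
Add(Add(180961, Mul(-1, -220942)), W) = Add(Add(180961, Mul(-1, -220942)), -266473) = Add(Add(180961, 220942), -266473) = Add(401903, -266473) = 135430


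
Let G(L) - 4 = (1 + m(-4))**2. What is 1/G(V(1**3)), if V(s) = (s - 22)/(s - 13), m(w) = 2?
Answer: 1/13 ≈ 0.076923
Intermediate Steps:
V(s) = (-22 + s)/(-13 + s)
G(L) = 13 (G(L) = 4 + (1 + 2)**2 = 4 + 3**2 = 4 + 9 = 13)
1/G(V(1**3)) = 1/13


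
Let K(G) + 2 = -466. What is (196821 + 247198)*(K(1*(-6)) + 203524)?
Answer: 90160722064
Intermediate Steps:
K(G) = -468 (K(G) = -2 - 466 = -468)
(196821 + 247198)*(K(1*(-6)) + 203524) = (196821 + 247198)*(-468 + 203524) = 444019*203056 = 90160722064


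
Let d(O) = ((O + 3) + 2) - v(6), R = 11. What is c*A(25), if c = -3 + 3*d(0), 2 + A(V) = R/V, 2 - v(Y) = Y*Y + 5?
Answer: -5031/25 ≈ -201.24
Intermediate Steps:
v(Y) = -3 - Y**2 (v(Y) = 2 - (Y*Y + 5) = 2 - (Y**2 + 5) = 2 - (5 + Y**2) = 2 + (-5 - Y**2) = -3 - Y**2)
A(V) = -2 + 11/V
d(O) = 44 + O (d(O) = ((O + 3) + 2) - (-3 - 1*6**2) = ((3 + O) + 2) - (-3 - 1*36) = (5 + O) - (-3 - 36) = (5 + O) - 1*(-39) = (5 + O) + 39 = 44 + O)
c = 129 (c = -3 + 3*(44 + 0) = -3 + 3*44 = -3 + 132 = 129)
c*A(25) = 129*(-2 + 11/25) = 129*(-39/25) = -5031/25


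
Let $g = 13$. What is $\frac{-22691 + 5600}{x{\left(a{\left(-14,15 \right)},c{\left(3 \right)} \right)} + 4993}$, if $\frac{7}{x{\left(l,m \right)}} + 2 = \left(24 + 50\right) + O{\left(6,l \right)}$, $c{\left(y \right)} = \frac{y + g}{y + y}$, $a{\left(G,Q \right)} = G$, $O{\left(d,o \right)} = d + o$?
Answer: $- \frac{1093824}{319559} \approx -3.4229$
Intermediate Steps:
$c{\left(y \right)} = \frac{13 + y}{2 y}$ ($c{\left(y \right)} = \frac{y + 13}{y + y} = \frac{13 + y}{2 y}$)
$x{\left(l,m \right)} = \frac{7}{78 + l}$ ($x{\left(l,m \right)} = \frac{7}{-2 + \left(\left(24 + 50\right) + \left(6 + l\right)\right)} = \frac{7}{-2 + \left(74 + \left(6 + l\right)\right)} = \frac{7}{-2 + \left(80 + l\right)} = \frac{7}{78 + l}$)
$\frac{-22691 + 5600}{x{\left(a{\left(-14,15 \right)},c{\left(3 \right)} \right)} + 4993} = \frac{-22691 + 5600}{\frac{7}{78 - 14} + 4993} = - \frac{17091}{\frac{7}{64} + 4993} = - \frac{17091}{\frac{319559}{64}} = \left(-17091\right) \frac{64}{319559} = - \frac{1093824}{319559}$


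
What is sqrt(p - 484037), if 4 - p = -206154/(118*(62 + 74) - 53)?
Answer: I*sqrt(123831717387595)/15995 ≈ 695.72*I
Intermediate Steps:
p = 270134/15995 (p = 4 - (-206154)/(118*(62 + 74) - 53) = 4 - (-206154)/(118*136 - 53) = 4 - (-206154)/(16048 - 53) = 4 - (-206154)/15995 = 4 - 1*(-206154/15995) = 4 + 206154/15995 = 270134/15995 ≈ 16.889)
sqrt(p - 484037) = sqrt(270134/15995 - 484037) = sqrt(-7741901681/15995) = I*sqrt(123831717387595)/15995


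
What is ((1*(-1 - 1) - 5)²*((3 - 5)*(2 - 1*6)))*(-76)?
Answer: -29792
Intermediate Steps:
((1*(-1 - 1) - 5)²*((3 - 5)*(2 - 1*6)))*(-76) = ((1*(-2) - 5)²*(-2*(2 - 6)))*(-76) = ((-2 - 5)²*(-2*(-4)))*(-76) = ((-7)²*8)*(-76) = (49*8)*(-76) = 392*(-76) = -29792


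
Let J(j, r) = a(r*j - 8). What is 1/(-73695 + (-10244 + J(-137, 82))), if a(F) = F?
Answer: -1/95181 ≈ -1.0506e-5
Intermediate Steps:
J(j, r) = -8 + j*r (J(j, r) = r*j - 8 = j*r - 8 = -8 + j*r)
1/(-73695 + (-10244 + J(-137, 82))) = 1/(-73695 + (-10244 + (-8 - 137*82))) = 1/(-73695 + (-10244 + (-8 - 11234))) = 1/(-73695 + (-10244 - 11242)) = 1/(-73695 - 21486) = 1/(-95181) = -1/95181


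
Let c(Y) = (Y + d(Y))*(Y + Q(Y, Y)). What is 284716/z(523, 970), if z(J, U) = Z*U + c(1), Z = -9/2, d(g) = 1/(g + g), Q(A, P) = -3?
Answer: -71179/1092 ≈ -65.182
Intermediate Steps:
d(g) = 1/(2*g)
c(Y) = (-3 + Y)*(Y + 1/(2*Y)) (c(Y) = (Y + 1/(2*Y))*(Y - 3) = (Y + 1/(2*Y))*(-3 + Y) = (-3 + Y)*(Y + 1/(2*Y)))
Z = -9/2 (Z = -9*1/2 = -9/2 ≈ -4.5000)
z(J, U) = -3 - 9*U/2 (z(J, U) = -9*U/2 + (1/2 + 1**2 - 3*1 - 3/2/1) = -9*U/2 + (1/2 + 1 - 3 - 3/2*1) = -9*U/2 + (1/2 + 1 - 3 - 3/2) = -9*U/2 - 3 = -3 - 9*U/2)
284716/z(523, 970) = 284716/(-3 - 9/2*970) = 284716/(-3 - 4365) = 284716/(-4368) = 284716*(-1/4368) = -71179/1092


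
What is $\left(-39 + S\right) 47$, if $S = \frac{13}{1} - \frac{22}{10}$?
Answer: $- \frac{6627}{5} \approx -1325.4$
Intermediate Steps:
$S = \frac{54}{5}$ ($S = 13 \cdot 1 - \frac{11}{5} = 13 - \frac{11}{5} = \frac{54}{5} \approx 10.8$)
$\left(-39 + S\right) 47 = \left(-39 + \frac{54}{5}\right) 47 = \left(- \frac{141}{5}\right) 47 = - \frac{6627}{5}$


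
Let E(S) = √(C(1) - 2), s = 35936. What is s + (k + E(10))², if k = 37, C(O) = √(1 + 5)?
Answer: 35936 + (37 + √(-2 + √6))² ≈ 37355.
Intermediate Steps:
C(O) = √6
E(S) = √(-2 + √6) (E(S) = √(√6 - 2) = √(-2 + √6))
s + (k + E(10))² = 35936 + (37 + √(-2 + √6))²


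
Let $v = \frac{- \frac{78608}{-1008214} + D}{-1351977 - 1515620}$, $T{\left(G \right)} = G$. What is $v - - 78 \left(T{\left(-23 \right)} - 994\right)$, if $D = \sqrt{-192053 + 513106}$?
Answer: $- \frac{114671739634486858}{1445575720879} - \frac{\sqrt{321053}}{2867597} \approx -79326.0$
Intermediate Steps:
$D = \sqrt{321053} \approx 566.62$
$v = - \frac{39304}{1445575720879} - \frac{\sqrt{321053}}{2867597}$ ($v = \frac{- \frac{78608}{-1008214} + \sqrt{321053}}{-1351977 - 1515620} = \frac{\left(-78608\right) \left(- \frac{1}{1008214}\right) + \sqrt{321053}}{-2867597} = \left(\frac{39304}{504107} + \sqrt{321053}\right) \left(- \frac{1}{2867597}\right) = - \frac{39304}{1445575720879} - \frac{\sqrt{321053}}{2867597} \approx -0.00019762$)
$v - - 78 \left(T{\left(-23 \right)} - 994\right) = \left(- \frac{39304}{1445575720879} - \frac{\sqrt{321053}}{2867597}\right) - - 78 \left(-23 - 994\right) = \left(- \frac{39304}{1445575720879} - \frac{\sqrt{321053}}{2867597}\right) - \left(-78\right) \left(-1017\right) = \left(- \frac{39304}{1445575720879} - \frac{\sqrt{321053}}{2867597}\right) - 79326 = - \frac{114671739634486858}{1445575720879} - \frac{\sqrt{321053}}{2867597}$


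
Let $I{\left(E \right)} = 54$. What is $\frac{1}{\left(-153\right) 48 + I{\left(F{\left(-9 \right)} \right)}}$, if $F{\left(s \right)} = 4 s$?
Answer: $- \frac{1}{7290} \approx -0.00013717$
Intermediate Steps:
$\frac{1}{\left(-153\right) 48 + I{\left(F{\left(-9 \right)} \right)}} = \frac{1}{\left(-153\right) 48 + 54} = \frac{1}{-7344 + 54} = \frac{1}{-7290} = - \frac{1}{7290}$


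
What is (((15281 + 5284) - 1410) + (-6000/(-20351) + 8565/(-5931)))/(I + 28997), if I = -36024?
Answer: -770634631580/282723805029 ≈ -2.7257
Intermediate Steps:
(((15281 + 5284) - 1410) + (-6000/(-20351) + 8565/(-5931)))/(I + 28997) = (((15281 + 5284) - 1410) + (-6000/(-20351) + 8565/(-5931)))/(-36024 + 28997) = ((20565 - 1410) + (-6000*(-1/20351) + 8565*(-1/5931)))/(-7027) = (19155 + (6000/20351 - 2855/1977))*(-1/7027) = (19155 - 46240105/40233927)*(-1/7027) = (770634631580/40233927)*(-1/7027) = -770634631580/282723805029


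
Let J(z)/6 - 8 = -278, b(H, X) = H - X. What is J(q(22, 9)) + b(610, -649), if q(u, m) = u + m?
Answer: -361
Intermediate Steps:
q(u, m) = m + u
J(z) = -1620 (J(z) = 48 + 6*(-278) = 48 - 1668 = -1620)
J(q(22, 9)) + b(610, -649) = -1620 + (610 - 1*(-649)) = -1620 + (610 + 649) = -1620 + 1259 = -361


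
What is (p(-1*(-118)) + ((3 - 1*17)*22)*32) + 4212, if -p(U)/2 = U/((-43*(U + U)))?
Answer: -242691/43 ≈ -5644.0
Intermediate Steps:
p(U) = 1/43 (p(U) = -2*U/((-43*(U + U))) = -2*U/((-86*U)) = -2*U*(-1/(86*U)) = -2*(-1/86) = 1/43)
(p(-1*(-118)) + ((3 - 1*17)*22)*32) + 4212 = (1/43 + ((3 - 1*17)*22)*32) + 4212 = (1/43 + ((3 - 17)*22)*32) + 4212 = (1/43 - 14*22*32) + 4212 = (1/43 - 308*32) + 4212 = (1/43 - 9856) + 4212 = -423807/43 + 4212 = -242691/43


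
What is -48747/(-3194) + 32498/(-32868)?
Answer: 187302223/13122549 ≈ 14.273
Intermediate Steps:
-48747/(-3194) + 32498/(-32868) = -48747*(-1/3194) + 32498*(-1/32868) = 48747/3194 - 16249/16434 = 187302223/13122549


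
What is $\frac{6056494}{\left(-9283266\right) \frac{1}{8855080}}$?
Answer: $- \frac{26815369444760}{4641633} \approx -5.7771 \cdot 10^{6}$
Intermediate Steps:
$\frac{6056494}{\left(-9283266\right) \frac{1}{8855080}} = \frac{6056494}{- \frac{4641633}{4427540}} = 6056494 \left(- \frac{4427540}{4641633}\right) = - \frac{26815369444760}{4641633}$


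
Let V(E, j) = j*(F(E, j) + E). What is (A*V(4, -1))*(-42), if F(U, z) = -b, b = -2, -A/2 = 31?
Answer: -15624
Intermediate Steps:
A = -62 (A = -2*31 = -62)
F(U, z) = 2 (F(U, z) = -1*(-2) = 2)
V(E, j) = j*(2 + E)
(A*V(4, -1))*(-42) = -(-62)*(2 + 4)*(-42) = -(-62)*6*(-42) = -62*(-6)*(-42) = 372*(-42) = -15624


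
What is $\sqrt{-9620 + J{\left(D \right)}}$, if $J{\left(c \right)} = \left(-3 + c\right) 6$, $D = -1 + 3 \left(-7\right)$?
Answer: $i \sqrt{9770} \approx 98.843 i$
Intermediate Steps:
$D = -22$ ($D = -1 - 21 = -22$)
$J{\left(c \right)} = -18 + 6 c$
$\sqrt{-9620 + J{\left(D \right)}} = \sqrt{-9620 + \left(-18 + 6 \left(-22\right)\right)} = \sqrt{-9620 - 150} = \sqrt{-9770} = i \sqrt{9770}$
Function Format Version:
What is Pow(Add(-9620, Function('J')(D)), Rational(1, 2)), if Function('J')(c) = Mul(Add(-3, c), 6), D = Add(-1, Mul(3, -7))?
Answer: Mul(I, Pow(9770, Rational(1, 2))) ≈ Mul(98.843, I)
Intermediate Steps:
D = -22 (D = Add(-1, -21) = -22)
Function('J')(c) = Add(-18, Mul(6, c))
Pow(Add(-9620, Function('J')(D)), Rational(1, 2)) = Pow(Add(-9620, Add(-18, Mul(6, -22))), Rational(1, 2)) = Pow(Add(-9620, Add(-18, -132)), Rational(1, 2)) = Pow(Add(-9620, -150), Rational(1, 2)) = Pow(-9770, Rational(1, 2)) = Mul(I, Pow(9770, Rational(1, 2)))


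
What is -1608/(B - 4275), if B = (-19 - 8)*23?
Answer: 67/204 ≈ 0.32843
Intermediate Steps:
B = -621 (B = -27*23 = -621)
-1608/(B - 4275) = -1608/(-621 - 4275) = -1608/(-4896) = -1608*(-1/4896) = 67/204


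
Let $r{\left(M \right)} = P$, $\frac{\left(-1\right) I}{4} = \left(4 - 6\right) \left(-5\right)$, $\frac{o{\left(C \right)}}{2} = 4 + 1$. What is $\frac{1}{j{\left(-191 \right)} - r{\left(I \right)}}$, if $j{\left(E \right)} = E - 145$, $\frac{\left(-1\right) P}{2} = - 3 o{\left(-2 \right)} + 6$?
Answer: $- \frac{1}{384} \approx -0.0026042$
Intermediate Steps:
$o{\left(C \right)} = 10$ ($o{\left(C \right)} = 2 \left(4 + 1\right) = 2 \cdot 5 = 10$)
$I = -40$ ($I = - 4 \left(4 - 6\right) \left(-5\right) = - 4 \left(\left(-2\right) \left(-5\right)\right) = \left(-4\right) 10 = -40$)
$P = 48$ ($P = - 2 \left(\left(-3\right) 10 + 6\right) = - 2 \left(-30 + 6\right) = \left(-2\right) \left(-24\right) = 48$)
$r{\left(M \right)} = 48$
$j{\left(E \right)} = -145 + E$
$\frac{1}{j{\left(-191 \right)} - r{\left(I \right)}} = \frac{1}{\left(-145 - 191\right) - 48} = \frac{1}{-336 - 48} = \frac{1}{-384} = - \frac{1}{384}$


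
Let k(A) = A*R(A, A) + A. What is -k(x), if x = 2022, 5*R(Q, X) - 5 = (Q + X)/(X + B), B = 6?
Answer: -4098594/845 ≈ -4850.4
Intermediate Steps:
R(Q, X) = 1 + (Q + X)/(5*(6 + X)) (R(Q, X) = 1 + ((Q + X)/(X + 6))/5 = 1 + ((Q + X)/(6 + X))/5 = 1 + (Q + X)/(5*(6 + X)))
k(A) = A + A*(30 + 7*A)/(5*(6 + A)) (k(A) = A*((30 + A + 6*A)/(5*(6 + A))) + A = A*((30 + 7*A)/(5*(6 + A))) + A = A*(30 + 7*A)/(5*(6 + A)) + A = A + A*(30 + 7*A)/(5*(6 + A)))
-k(x) = -12*2022*(5 + 2022)/(5*(6 + 2022)) = -12*2022*2027/(5*2028) = -1*4098594/845 = -4098594/845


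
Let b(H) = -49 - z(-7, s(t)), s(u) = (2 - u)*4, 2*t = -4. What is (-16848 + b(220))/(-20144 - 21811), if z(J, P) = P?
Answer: 16913/41955 ≈ 0.40312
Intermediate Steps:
t = -2 (t = (½)*(-4) = -2)
s(u) = 8 - 4*u
b(H) = -65 (b(H) = -49 - (8 - 4*(-2)) = -49 - (8 + 8) = -49 - 1*16 = -49 - 16 = -65)
(-16848 + b(220))/(-20144 - 21811) = (-16848 - 65)/(-20144 - 21811) = -16913/(-41955) = -16913*(-1/41955) = 16913/41955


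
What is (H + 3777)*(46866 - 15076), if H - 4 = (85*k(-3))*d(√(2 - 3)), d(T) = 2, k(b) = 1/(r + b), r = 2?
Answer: 114793690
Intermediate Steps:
k(b) = 1/(2 + b)
H = -166 (H = 4 + (85/(2 - 3))*2 = 4 + (85/(-1))*2 = 4 + (85*(-1))*2 = 4 - 85*2 = 4 - 170 = -166)
(H + 3777)*(46866 - 15076) = (-166 + 3777)*(46866 - 15076) = 3611*31790 = 114793690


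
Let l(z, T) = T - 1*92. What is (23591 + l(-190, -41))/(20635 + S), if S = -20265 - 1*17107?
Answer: -23458/16737 ≈ -1.4016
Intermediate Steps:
l(z, T) = -92 + T (l(z, T) = T - 92 = -92 + T)
S = -37372 (S = -20265 - 17107 = -37372)
(23591 + l(-190, -41))/(20635 + S) = (23591 + (-92 - 41))/(20635 - 37372) = (23591 - 133)/(-16737) = 23458*(-1/16737) = -23458/16737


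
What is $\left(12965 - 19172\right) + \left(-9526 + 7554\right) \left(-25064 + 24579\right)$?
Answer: $950213$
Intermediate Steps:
$\left(12965 - 19172\right) + \left(-9526 + 7554\right) \left(-25064 + 24579\right) = -6207 - -956420 = -6207 + 956420 = 950213$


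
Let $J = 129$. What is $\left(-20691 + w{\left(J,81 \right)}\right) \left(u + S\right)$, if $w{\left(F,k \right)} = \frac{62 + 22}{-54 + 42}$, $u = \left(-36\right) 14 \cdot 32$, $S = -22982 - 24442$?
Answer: $1315399296$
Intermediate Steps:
$S = -47424$
$u = -16128$ ($u = \left(-504\right) 32 = -16128$)
$w{\left(F,k \right)} = -7$ ($w{\left(F,k \right)} = \frac{84}{-12} = 84 \left(- \frac{1}{12}\right) = -7$)
$\left(-20691 + w{\left(J,81 \right)}\right) \left(u + S\right) = \left(-20691 - 7\right) \left(-16128 - 47424\right) = \left(-20698\right) \left(-63552\right) = 1315399296$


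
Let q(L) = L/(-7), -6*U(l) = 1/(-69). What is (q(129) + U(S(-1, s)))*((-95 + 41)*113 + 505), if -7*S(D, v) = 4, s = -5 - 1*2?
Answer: 298874203/2898 ≈ 1.0313e+5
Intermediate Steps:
s = -7 (s = -5 - 2 = -7)
S(D, v) = -4/7 (S(D, v) = -1/7*4 = -4/7)
U(l) = 1/414 (U(l) = -1/6/(-69) = -1/6*(-1/69) = 1/414)
q(L) = -L/7
(q(129) + U(S(-1, s)))*((-95 + 41)*113 + 505) = (-1/7*129 + 1/414)*((-95 + 41)*113 + 505) = (-129/7 + 1/414)*(-54*113 + 505) = -53399*(-6102 + 505)/2898 = -53399/2898*(-5597) = 298874203/2898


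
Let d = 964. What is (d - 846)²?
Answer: 13924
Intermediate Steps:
(d - 846)² = (964 - 846)² = 118² = 13924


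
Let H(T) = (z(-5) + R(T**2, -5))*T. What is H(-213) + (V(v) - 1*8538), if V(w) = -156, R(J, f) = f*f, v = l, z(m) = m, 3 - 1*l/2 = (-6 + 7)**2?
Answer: -12954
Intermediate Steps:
l = 4 (l = 6 - 2*(-6 + 7)**2 = 6 - 2*1**2 = 6 - 2*1 = 6 - 2 = 4)
v = 4
R(J, f) = f**2
H(T) = 20*T (H(T) = (-5 + (-5)**2)*T = (-5 + 25)*T = 20*T)
H(-213) + (V(v) - 1*8538) = 20*(-213) + (-156 - 1*8538) = -4260 + (-156 - 8538) = -4260 - 8694 = -12954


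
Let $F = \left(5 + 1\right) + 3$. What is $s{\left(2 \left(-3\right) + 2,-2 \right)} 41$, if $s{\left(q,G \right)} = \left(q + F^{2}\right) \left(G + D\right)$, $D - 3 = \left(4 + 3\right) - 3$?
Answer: $15785$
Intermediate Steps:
$D = 7$ ($D = 3 + \left(\left(4 + 3\right) - 3\right) = 3 + \left(7 - 3\right) = 3 + 4 = 7$)
$F = 9$ ($F = 6 + 3 = 9$)
$s{\left(q,G \right)} = \left(7 + G\right) \left(81 + q\right)$ ($s{\left(q,G \right)} = \left(q + 9^{2}\right) \left(G + 7\right) = \left(q + 81\right) \left(7 + G\right) = \left(81 + q\right) \left(7 + G\right) = \left(7 + G\right) \left(81 + q\right)$)
$s{\left(2 \left(-3\right) + 2,-2 \right)} 41 = \left(567 + 7 \left(2 \left(-3\right) + 2\right) + 81 \left(-2\right) - 2 \left(2 \left(-3\right) + 2\right)\right) 41 = \left(567 + 7 \left(-6 + 2\right) - 162 - 2 \left(-6 + 2\right)\right) 41 = \left(567 + 7 \left(-4\right) - 162 - -8\right) 41 = \left(567 - 28 - 162 + 8\right) 41 = 385 \cdot 41 = 15785$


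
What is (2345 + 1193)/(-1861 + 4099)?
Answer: 1769/1119 ≈ 1.5809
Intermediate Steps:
(2345 + 1193)/(-1861 + 4099) = 3538/2238 = 3538*(1/2238) = 1769/1119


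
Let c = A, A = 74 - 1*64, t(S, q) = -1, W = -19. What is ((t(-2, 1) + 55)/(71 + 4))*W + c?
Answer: -92/25 ≈ -3.6800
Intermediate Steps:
A = 10 (A = 74 - 64 = 10)
c = 10
((t(-2, 1) + 55)/(71 + 4))*W + c = ((-1 + 55)/(71 + 4))*(-19) + 10 = (54/75)*(-19) + 10 = (54*(1/75))*(-19) + 10 = (18/25)*(-19) + 10 = -342/25 + 10 = -92/25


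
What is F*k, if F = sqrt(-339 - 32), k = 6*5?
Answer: 30*I*sqrt(371) ≈ 577.84*I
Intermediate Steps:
k = 30
F = I*sqrt(371) (F = sqrt(-371) = I*sqrt(371) ≈ 19.261*I)
F*k = (I*sqrt(371))*30 = 30*I*sqrt(371)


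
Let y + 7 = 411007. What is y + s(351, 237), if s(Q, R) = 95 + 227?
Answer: 411322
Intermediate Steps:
y = 411000 (y = -7 + 411007 = 411000)
s(Q, R) = 322
y + s(351, 237) = 411000 + 322 = 411322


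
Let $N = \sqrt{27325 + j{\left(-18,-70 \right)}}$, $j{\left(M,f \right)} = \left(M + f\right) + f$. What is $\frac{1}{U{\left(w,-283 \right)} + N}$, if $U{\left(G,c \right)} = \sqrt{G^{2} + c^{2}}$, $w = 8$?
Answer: $\frac{1}{\sqrt{27167} + \sqrt{80153}} \approx 0.0022325$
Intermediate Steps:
$j{\left(M,f \right)} = M + 2 f$
$N = \sqrt{27167}$ ($N = \sqrt{27325 + \left(-18 + 2 \left(-70\right)\right)} = \sqrt{27325 - 158} = \sqrt{27167} \approx 164.82$)
$\frac{1}{U{\left(w,-283 \right)} + N} = \frac{1}{\sqrt{8^{2} + \left(-283\right)^{2}} + \sqrt{27167}} = \frac{1}{\sqrt{64 + 80089} + \sqrt{27167}} = \frac{1}{\sqrt{80153} + \sqrt{27167}} = \frac{1}{\sqrt{27167} + \sqrt{80153}}$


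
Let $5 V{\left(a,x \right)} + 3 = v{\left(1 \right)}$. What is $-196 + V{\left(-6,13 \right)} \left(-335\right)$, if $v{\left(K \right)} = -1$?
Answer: $72$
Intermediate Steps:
$V{\left(a,x \right)} = - \frac{4}{5}$ ($V{\left(a,x \right)} = - \frac{3}{5} + \frac{1}{5} \left(-1\right) = - \frac{3}{5} - \frac{1}{5} = - \frac{4}{5}$)
$-196 + V{\left(-6,13 \right)} \left(-335\right) = -196 - -268 = -196 + 268 = 72$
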